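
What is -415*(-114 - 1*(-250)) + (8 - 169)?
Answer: -56601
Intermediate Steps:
-415*(-114 - 1*(-250)) + (8 - 169) = -415*(-114 + 250) - 161 = -415*136 - 161 = -56440 - 161 = -56601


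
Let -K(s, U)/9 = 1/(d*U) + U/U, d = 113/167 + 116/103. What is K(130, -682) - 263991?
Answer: -1861156124397/7049834 ≈ -2.6400e+5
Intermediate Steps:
d = 31011/17201 (d = 113*(1/167) + 116*(1/103) = 113/167 + 116/103 = 31011/17201 ≈ 1.8029)
K(s, U) = -9 - 51603/(10337*U) (K(s, U) = -9*(1/((31011/17201)*U) + U/U) = -9*(17201/(31011*U) + 1) = -9*(1 + 17201/(31011*U)) = -9 - 51603/(10337*U))
K(130, -682) - 263991 = (-9 - 51603/10337/(-682)) - 263991 = (-9 - 51603/10337*(-1/682)) - 263991 = (-9 + 51603/7049834) - 263991 = -63396903/7049834 - 263991 = -1861156124397/7049834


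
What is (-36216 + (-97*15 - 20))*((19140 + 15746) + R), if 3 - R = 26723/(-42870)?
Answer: -56375112904723/42870 ≈ -1.3150e+9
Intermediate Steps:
R = 155333/42870 (R = 3 - 26723/(-42870) = 3 - 26723*(-1)/42870 = 3 - 1*(-26723/42870) = 3 + 26723/42870 = 155333/42870 ≈ 3.6233)
(-36216 + (-97*15 - 20))*((19140 + 15746) + R) = (-36216 + (-97*15 - 20))*((19140 + 15746) + 155333/42870) = (-36216 + (-1455 - 20))*(34886 + 155333/42870) = (-36216 - 1475)*(1495718153/42870) = -37691*1495718153/42870 = -56375112904723/42870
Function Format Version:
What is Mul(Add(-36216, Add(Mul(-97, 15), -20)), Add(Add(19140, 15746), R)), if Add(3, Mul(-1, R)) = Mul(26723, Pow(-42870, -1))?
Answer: Rational(-56375112904723, 42870) ≈ -1.3150e+9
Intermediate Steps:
R = Rational(155333, 42870) (R = Add(3, Mul(-1, Mul(26723, Pow(-42870, -1)))) = Add(3, Mul(-1, Mul(26723, Rational(-1, 42870)))) = Add(3, Mul(-1, Rational(-26723, 42870))) = Add(3, Rational(26723, 42870)) = Rational(155333, 42870) ≈ 3.6233)
Mul(Add(-36216, Add(Mul(-97, 15), -20)), Add(Add(19140, 15746), R)) = Mul(Add(-36216, Add(Mul(-97, 15), -20)), Add(Add(19140, 15746), Rational(155333, 42870))) = Mul(Add(-36216, Add(-1455, -20)), Add(34886, Rational(155333, 42870))) = Mul(Add(-36216, -1475), Rational(1495718153, 42870)) = Mul(-37691, Rational(1495718153, 42870)) = Rational(-56375112904723, 42870)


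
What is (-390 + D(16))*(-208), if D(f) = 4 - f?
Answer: 83616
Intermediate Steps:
(-390 + D(16))*(-208) = (-390 + (4 - 1*16))*(-208) = (-390 + (4 - 16))*(-208) = (-390 - 12)*(-208) = -402*(-208) = 83616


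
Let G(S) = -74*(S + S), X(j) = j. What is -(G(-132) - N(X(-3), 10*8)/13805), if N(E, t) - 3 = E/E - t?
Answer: -269694556/13805 ≈ -19536.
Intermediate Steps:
G(S) = -148*S
N(E, t) = 4 - t (N(E, t) = 3 + (E/E - t) = 3 + (1 - t) = 4 - t)
-(G(-132) - N(X(-3), 10*8)/13805) = -(-148*(-132) - (4 - 10*8)/13805) = -(19536 - (4 - 1*80)/13805) = -(19536 - (4 - 80)/13805) = -(19536 - (-76)/13805) = -(19536 - 1*(-76/13805)) = -(19536 + 76/13805) = -1*269694556/13805 = -269694556/13805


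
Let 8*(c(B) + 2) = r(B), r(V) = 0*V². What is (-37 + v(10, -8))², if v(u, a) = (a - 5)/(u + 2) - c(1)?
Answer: 187489/144 ≈ 1302.0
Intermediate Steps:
r(V) = 0
c(B) = -2 (c(B) = -2 + (⅛)*0 = -2 + 0 = -2)
v(u, a) = 2 + (-5 + a)/(2 + u) (v(u, a) = (a - 5)/(u + 2) - 1*(-2) = (-5 + a)/(2 + u) + 2 = 2 + (-5 + a)/(2 + u))
(-37 + v(10, -8))² = (-37 + (-1 - 8 + 2*10)/(2 + 10))² = (-37 + (-1 - 8 + 20)/12)² = (-37 + (1/12)*11)² = (-37 + 11/12)² = (-433/12)² = 187489/144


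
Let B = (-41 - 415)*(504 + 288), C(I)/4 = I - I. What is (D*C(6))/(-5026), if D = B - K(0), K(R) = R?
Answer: 0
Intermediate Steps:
C(I) = 0 (C(I) = 4*(I - I) = 4*0 = 0)
B = -361152 (B = -456*792 = -361152)
D = -361152 (D = -361152 - 1*0 = -361152 + 0 = -361152)
(D*C(6))/(-5026) = -361152*0/(-5026) = 0*(-1/5026) = 0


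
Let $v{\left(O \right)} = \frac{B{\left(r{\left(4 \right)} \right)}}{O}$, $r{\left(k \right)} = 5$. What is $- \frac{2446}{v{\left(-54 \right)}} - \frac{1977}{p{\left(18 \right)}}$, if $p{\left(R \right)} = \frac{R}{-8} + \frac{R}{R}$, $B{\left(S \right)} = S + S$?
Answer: $14790$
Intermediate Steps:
$B{\left(S \right)} = 2 S$
$v{\left(O \right)} = \frac{10}{O}$ ($v{\left(O \right)} = \frac{2 \cdot 5}{O} = \frac{10}{O}$)
$p{\left(R \right)} = 1 - \frac{R}{8}$ ($p{\left(R \right)} = R \left(- \frac{1}{8}\right) + 1 = - \frac{R}{8} + 1 = 1 - \frac{R}{8}$)
$- \frac{2446}{v{\left(-54 \right)}} - \frac{1977}{p{\left(18 \right)}} = - \frac{2446}{10 \frac{1}{-54}} - \frac{1977}{1 - \frac{9}{4}} = - \frac{2446}{10 \left(- \frac{1}{54}\right)} - \frac{1977}{1 - \frac{9}{4}} = - \frac{2446}{- \frac{5}{27}} - \frac{1977}{- \frac{5}{4}} = \left(-2446\right) \left(- \frac{27}{5}\right) - - \frac{7908}{5} = \frac{66042}{5} + \frac{7908}{5} = 14790$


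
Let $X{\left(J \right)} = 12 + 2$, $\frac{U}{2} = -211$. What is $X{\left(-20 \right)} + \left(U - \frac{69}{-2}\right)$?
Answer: $- \frac{747}{2} \approx -373.5$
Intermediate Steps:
$U = -422$ ($U = 2 \left(-211\right) = -422$)
$X{\left(J \right)} = 14$
$X{\left(-20 \right)} + \left(U - \frac{69}{-2}\right) = 14 - \left(422 + \frac{69}{-2}\right) = 14 - \left(422 + 69 \left(- \frac{1}{2}\right)\right) = 14 - \frac{775}{2} = - \frac{747}{2}$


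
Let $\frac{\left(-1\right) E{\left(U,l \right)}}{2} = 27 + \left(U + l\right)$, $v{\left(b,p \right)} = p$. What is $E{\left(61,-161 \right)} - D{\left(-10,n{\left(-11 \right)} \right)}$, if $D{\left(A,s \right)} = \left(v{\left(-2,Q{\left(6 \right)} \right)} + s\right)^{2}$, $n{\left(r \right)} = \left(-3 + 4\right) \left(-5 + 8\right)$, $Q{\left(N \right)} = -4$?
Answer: $145$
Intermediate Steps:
$n{\left(r \right)} = 3$ ($n{\left(r \right)} = 1 \cdot 3 = 3$)
$E{\left(U,l \right)} = -54 - 2 U - 2 l$ ($E{\left(U,l \right)} = - 2 \left(27 + \left(U + l\right)\right) = - 2 \left(27 + U + l\right) = -54 - 2 U - 2 l$)
$D{\left(A,s \right)} = \left(-4 + s\right)^{2}$
$E{\left(61,-161 \right)} - D{\left(-10,n{\left(-11 \right)} \right)} = \left(-54 - 122 - -322\right) - \left(-4 + 3\right)^{2} = \left(-54 - 122 + 322\right) - \left(-1\right)^{2} = 146 - 1 = 145$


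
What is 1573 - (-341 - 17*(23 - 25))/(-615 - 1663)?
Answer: 3582987/2278 ≈ 1572.9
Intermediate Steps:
1573 - (-341 - 17*(23 - 25))/(-615 - 1663) = 1573 - (-341 - 17*(-2))/(-2278) = 1573 - (-341 + 34)*(-1)/2278 = 1573 - (-307)*(-1)/2278 = 1573 - 1*307/2278 = 1573 - 307/2278 = 3582987/2278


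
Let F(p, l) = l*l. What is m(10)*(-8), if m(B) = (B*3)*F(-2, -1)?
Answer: -240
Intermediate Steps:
F(p, l) = l²
m(B) = 3*B (m(B) = (B*3)*(-1)² = (3*B)*1 = 3*B)
m(10)*(-8) = (3*10)*(-8) = 30*(-8) = -240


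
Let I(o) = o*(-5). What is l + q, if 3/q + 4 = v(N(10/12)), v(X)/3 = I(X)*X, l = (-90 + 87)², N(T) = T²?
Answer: 42381/4853 ≈ 8.7329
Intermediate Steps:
I(o) = -5*o
l = 9 (l = (-3)² = 9)
v(X) = -15*X² (v(X) = 3*((-5*X)*X) = 3*(-5*X²) = -15*X²)
q = -1296/4853 (q = 3/(-4 - 15*((10/12)²)²) = 3/(-4 - 15*((10*(1/12))²)²) = 3/(-4 - 15*((⅚)²)²) = 3/(-4 - 15*(25/36)²) = 3/(-4 - 15*625/1296) = 3/(-4 - 3125/432) = 3/(-4853/432) = 3*(-432/4853) = -1296/4853 ≈ -0.26705)
l + q = 9 - 1296/4853 = 42381/4853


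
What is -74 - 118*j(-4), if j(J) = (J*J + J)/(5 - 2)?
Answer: -546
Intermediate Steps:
j(J) = J/3 + J²/3 (j(J) = (J² + J)/3 = (J + J²)*(⅓) = J/3 + J²/3)
-74 - 118*j(-4) = -74 - 118*(-4)*(1 - 4)/3 = -74 - 118*(-4)*(-3)/3 = -74 - 118*4 = -74 - 472 = -546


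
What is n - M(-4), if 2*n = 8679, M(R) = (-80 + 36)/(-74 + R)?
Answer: 338437/78 ≈ 4338.9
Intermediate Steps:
M(R) = -44/(-74 + R)
n = 8679/2 (n = (1/2)*8679 = 8679/2 ≈ 4339.5)
n - M(-4) = 8679/2 - (-44)/(-74 - 4) = 8679/2 - (-44)/(-78) = 8679/2 - (-44)*(-1)/78 = 8679/2 - 1*22/39 = 8679/2 - 22/39 = 338437/78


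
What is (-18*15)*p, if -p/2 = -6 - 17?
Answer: -12420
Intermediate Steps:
p = 46 (p = -2*(-6 - 17) = -2*(-23) = 46)
(-18*15)*p = -18*15*46 = -270*46 = -12420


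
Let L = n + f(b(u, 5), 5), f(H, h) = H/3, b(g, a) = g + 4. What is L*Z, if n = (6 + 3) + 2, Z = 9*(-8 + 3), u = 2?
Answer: -585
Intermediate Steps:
b(g, a) = 4 + g
Z = -45 (Z = 9*(-5) = -45)
n = 11 (n = 9 + 2 = 11)
f(H, h) = H/3 (f(H, h) = H*(⅓) = H/3)
L = 13 (L = 11 + (4 + 2)/3 = 11 + (⅓)*6 = 11 + 2 = 13)
L*Z = 13*(-45) = -585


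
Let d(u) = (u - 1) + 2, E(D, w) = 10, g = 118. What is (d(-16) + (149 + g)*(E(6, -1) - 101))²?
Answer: 591073344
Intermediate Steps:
d(u) = 1 + u (d(u) = (-1 + u) + 2 = 1 + u)
(d(-16) + (149 + g)*(E(6, -1) - 101))² = ((1 - 16) + (149 + 118)*(10 - 101))² = (-15 + 267*(-91))² = (-15 - 24297)² = (-24312)² = 591073344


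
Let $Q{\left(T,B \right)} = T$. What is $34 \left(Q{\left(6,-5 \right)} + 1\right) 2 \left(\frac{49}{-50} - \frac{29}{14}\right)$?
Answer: $- \frac{36312}{25} \approx -1452.5$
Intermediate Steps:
$34 \left(Q{\left(6,-5 \right)} + 1\right) 2 \left(\frac{49}{-50} - \frac{29}{14}\right) = 34 \left(6 + 1\right) 2 \left(\frac{49}{-50} - \frac{29}{14}\right) = 34 \cdot 7 \cdot 2 \left(49 \left(- \frac{1}{50}\right) - \frac{29}{14}\right) = 34 \cdot 14 \left(- \frac{49}{50} - \frac{29}{14}\right) = 476 \left(- \frac{534}{175}\right) = - \frac{36312}{25}$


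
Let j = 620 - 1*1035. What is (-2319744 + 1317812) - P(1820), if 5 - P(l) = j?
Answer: -1002352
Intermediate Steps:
j = -415 (j = 620 - 1035 = -415)
P(l) = 420 (P(l) = 5 - 1*(-415) = 5 + 415 = 420)
(-2319744 + 1317812) - P(1820) = (-2319744 + 1317812) - 1*420 = -1001932 - 420 = -1002352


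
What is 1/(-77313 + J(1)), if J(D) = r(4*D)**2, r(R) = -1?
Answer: -1/77312 ≈ -1.2935e-5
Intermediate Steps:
J(D) = 1 (J(D) = (-1)**2 = 1)
1/(-77313 + J(1)) = 1/(-77313 + 1) = 1/(-77312) = -1/77312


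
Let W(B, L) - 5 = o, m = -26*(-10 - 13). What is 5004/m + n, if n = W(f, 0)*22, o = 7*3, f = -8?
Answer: 173530/299 ≈ 580.37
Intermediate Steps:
o = 21
m = 598 (m = -26*(-23) = 598)
W(B, L) = 26 (W(B, L) = 5 + 21 = 26)
n = 572 (n = 26*22 = 572)
5004/m + n = 5004/598 + 572 = 5004*(1/598) + 572 = 2502/299 + 572 = 173530/299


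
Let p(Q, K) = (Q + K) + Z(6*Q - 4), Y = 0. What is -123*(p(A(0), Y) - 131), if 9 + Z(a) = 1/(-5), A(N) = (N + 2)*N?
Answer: 86223/5 ≈ 17245.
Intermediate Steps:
A(N) = N*(2 + N) (A(N) = (2 + N)*N = N*(2 + N))
Z(a) = -46/5 (Z(a) = -9 + 1/(-5) = -9 - ⅕ = -46/5)
p(Q, K) = -46/5 + K + Q (p(Q, K) = (Q + K) - 46/5 = (K + Q) - 46/5 = -46/5 + K + Q)
-123*(p(A(0), Y) - 131) = -123*((-46/5 + 0 + 0*(2 + 0)) - 131) = -123*((-46/5 + 0 + 0*2) - 131) = -123*((-46/5 + 0 + 0) - 131) = -123*(-46/5 - 131) = -123*(-701/5) = 86223/5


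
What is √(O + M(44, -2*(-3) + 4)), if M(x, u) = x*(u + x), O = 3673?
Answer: √6049 ≈ 77.775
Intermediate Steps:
√(O + M(44, -2*(-3) + 4)) = √(3673 + 44*((-2*(-3) + 4) + 44)) = √(3673 + 44*((6 + 4) + 44)) = √(3673 + 44*(10 + 44)) = √(3673 + 44*54) = √(3673 + 2376) = √6049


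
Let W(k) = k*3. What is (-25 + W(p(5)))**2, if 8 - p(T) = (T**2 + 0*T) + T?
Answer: 8281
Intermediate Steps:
p(T) = 8 - T - T**2 (p(T) = 8 - ((T**2 + 0*T) + T) = 8 - ((T**2 + 0) + T) = 8 - (T**2 + T) = 8 - (T + T**2) = 8 + (-T - T**2) = 8 - T - T**2)
W(k) = 3*k
(-25 + W(p(5)))**2 = (-25 + 3*(8 - 1*5 - 1*5**2))**2 = (-25 + 3*(8 - 5 - 1*25))**2 = (-25 + 3*(8 - 5 - 25))**2 = (-25 + 3*(-22))**2 = (-25 - 66)**2 = (-91)**2 = 8281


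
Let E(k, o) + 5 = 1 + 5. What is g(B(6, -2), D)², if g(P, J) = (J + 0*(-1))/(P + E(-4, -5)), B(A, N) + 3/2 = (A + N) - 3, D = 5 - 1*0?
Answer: 100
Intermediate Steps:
D = 5 (D = 5 + 0 = 5)
E(k, o) = 1 (E(k, o) = -5 + (1 + 5) = -5 + 6 = 1)
B(A, N) = -9/2 + A + N (B(A, N) = -3/2 + ((A + N) - 3) = -3/2 + (-3 + A + N) = -9/2 + A + N)
g(P, J) = J/(1 + P) (g(P, J) = (J + 0*(-1))/(P + 1) = (J + 0)/(1 + P) = J/(1 + P))
g(B(6, -2), D)² = (5/(1 + (-9/2 + 6 - 2)))² = (5/(1 - ½))² = (5/(½))² = (5*2)² = 10² = 100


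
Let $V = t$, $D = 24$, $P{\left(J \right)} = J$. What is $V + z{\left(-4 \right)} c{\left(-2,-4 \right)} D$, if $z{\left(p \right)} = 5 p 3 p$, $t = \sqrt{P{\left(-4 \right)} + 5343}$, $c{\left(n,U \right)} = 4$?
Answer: $23040 + \sqrt{5339} \approx 23113.0$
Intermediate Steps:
$t = \sqrt{5339}$ ($t = \sqrt{-4 + 5343} = \sqrt{5339} \approx 73.068$)
$z{\left(p \right)} = 15 p^{2}$ ($z{\left(p \right)} = 15 p p = 15 p^{2}$)
$V = \sqrt{5339} \approx 73.068$
$V + z{\left(-4 \right)} c{\left(-2,-4 \right)} D = \sqrt{5339} + 15 \left(-4\right)^{2} \cdot 4 \cdot 24 = \sqrt{5339} + 15 \cdot 16 \cdot 4 \cdot 24 = \sqrt{5339} + 240 \cdot 4 \cdot 24 = \sqrt{5339} + 960 \cdot 24 = \sqrt{5339} + 23040 = 23040 + \sqrt{5339}$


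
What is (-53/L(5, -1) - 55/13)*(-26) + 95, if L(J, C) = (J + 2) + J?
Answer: 1919/6 ≈ 319.83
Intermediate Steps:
L(J, C) = 2 + 2*J (L(J, C) = (2 + J) + J = 2 + 2*J)
(-53/L(5, -1) - 55/13)*(-26) + 95 = (-53/(2 + 2*5) - 55/13)*(-26) + 95 = (-53/(2 + 10) - 55*1/13)*(-26) + 95 = (-53/12 - 55/13)*(-26) + 95 = -1349/156*(-26) + 95 = 1349/6 + 95 = 1919/6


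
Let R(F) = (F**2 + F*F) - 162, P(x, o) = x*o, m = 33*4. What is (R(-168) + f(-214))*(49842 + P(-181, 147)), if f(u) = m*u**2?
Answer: 141765053130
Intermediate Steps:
m = 132
P(x, o) = o*x
f(u) = 132*u**2
R(F) = -162 + 2*F**2 (R(F) = (F**2 + F**2) - 162 = 2*F**2 - 162 = -162 + 2*F**2)
(R(-168) + f(-214))*(49842 + P(-181, 147)) = ((-162 + 2*(-168)**2) + 132*(-214)**2)*(49842 + 147*(-181)) = ((-162 + 2*28224) + 132*45796)*(49842 - 26607) = ((-162 + 56448) + 6045072)*23235 = (56286 + 6045072)*23235 = 6101358*23235 = 141765053130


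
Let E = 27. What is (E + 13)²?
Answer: 1600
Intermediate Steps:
(E + 13)² = (27 + 13)² = 40² = 1600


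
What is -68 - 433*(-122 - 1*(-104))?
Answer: 7726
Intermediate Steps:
-68 - 433*(-122 - 1*(-104)) = -68 - 433*(-122 + 104) = -68 - 433*(-18) = -68 + 7794 = 7726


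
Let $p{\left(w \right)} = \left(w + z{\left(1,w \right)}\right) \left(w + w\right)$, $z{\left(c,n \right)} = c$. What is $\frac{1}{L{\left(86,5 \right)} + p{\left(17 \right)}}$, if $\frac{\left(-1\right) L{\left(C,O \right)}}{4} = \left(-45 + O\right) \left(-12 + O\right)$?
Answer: $- \frac{1}{508} \approx -0.0019685$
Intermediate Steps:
$p{\left(w \right)} = 2 w \left(1 + w\right)$ ($p{\left(w \right)} = \left(w + 1\right) \left(w + w\right) = \left(1 + w\right) 2 w = 2 w \left(1 + w\right)$)
$L{\left(C,O \right)} = - 4 \left(-45 + O\right) \left(-12 + O\right)$
$\frac{1}{L{\left(86,5 \right)} + p{\left(17 \right)}} = \frac{1}{\left(-2160 - 4 \cdot 5^{2} + 228 \cdot 5\right) + 2 \cdot 17 \left(1 + 17\right)} = \frac{1}{\left(-2160 - 100 + 1140\right) + 2 \cdot 17 \cdot 18} = \frac{1}{\left(-2160 - 100 + 1140\right) + 612} = \frac{1}{-1120 + 612} = \frac{1}{-508} = - \frac{1}{508}$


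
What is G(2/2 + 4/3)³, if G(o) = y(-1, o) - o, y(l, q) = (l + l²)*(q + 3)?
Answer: -343/27 ≈ -12.704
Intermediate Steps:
y(l, q) = (3 + q)*(l + l²) (y(l, q) = (l + l²)*(3 + q) = (3 + q)*(l + l²))
G(o) = -o (G(o) = -(3 + o + 3*(-1) - o) - o = -(3 + o - 3 - o) - o = -1*0 - o = 0 - o = -o)
G(2/2 + 4/3)³ = (-(2/2 + 4/3))³ = (-(2*(½) + 4*(⅓)))³ = (-(1 + 4/3))³ = (-1*7/3)³ = (-7/3)³ = -343/27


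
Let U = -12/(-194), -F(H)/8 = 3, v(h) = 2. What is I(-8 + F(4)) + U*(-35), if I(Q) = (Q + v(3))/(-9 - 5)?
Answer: -15/679 ≈ -0.022091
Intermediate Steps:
F(H) = -24 (F(H) = -8*3 = -24)
U = 6/97 (U = -12*(-1/194) = 6/97 ≈ 0.061856)
I(Q) = -⅐ - Q/14 (I(Q) = (Q + 2)/(-9 - 5) = (2 + Q)/(-14) = (2 + Q)*(-1/14) = -⅐ - Q/14)
I(-8 + F(4)) + U*(-35) = (-⅐ - (-8 - 24)/14) + (6/97)*(-35) = (-⅐ - 1/14*(-32)) - 210/97 = (-⅐ + 16/7) - 210/97 = 15/7 - 210/97 = -15/679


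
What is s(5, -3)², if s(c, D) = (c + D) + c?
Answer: 49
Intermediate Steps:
s(c, D) = D + 2*c (s(c, D) = (D + c) + c = D + 2*c)
s(5, -3)² = (-3 + 2*5)² = (-3 + 10)² = 7² = 49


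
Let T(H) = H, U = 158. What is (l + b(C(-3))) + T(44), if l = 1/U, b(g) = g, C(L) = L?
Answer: 6479/158 ≈ 41.006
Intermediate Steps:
l = 1/158 ≈ 0.0063291
(l + b(C(-3))) + T(44) = (1/158 - 3) + 44 = -473/158 + 44 = 6479/158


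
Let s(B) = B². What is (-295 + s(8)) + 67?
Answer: -164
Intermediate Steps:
(-295 + s(8)) + 67 = (-295 + 8²) + 67 = (-295 + 64) + 67 = -231 + 67 = -164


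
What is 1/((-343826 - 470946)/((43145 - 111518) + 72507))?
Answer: -2067/407386 ≈ -0.0050738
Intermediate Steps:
1/((-343826 - 470946)/((43145 - 111518) + 72507)) = 1/(-814772/(-68373 + 72507)) = 1/(-814772/4134) = 1/(-814772*1/4134) = 1/(-407386/2067) = -2067/407386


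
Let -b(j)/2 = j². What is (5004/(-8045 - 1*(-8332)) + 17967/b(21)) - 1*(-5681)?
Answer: 68443393/12054 ≈ 5678.1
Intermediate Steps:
b(j) = -2*j²
(5004/(-8045 - 1*(-8332)) + 17967/b(21)) - 1*(-5681) = (5004/(-8045 - 1*(-8332)) + 17967/((-2*21²))) - 1*(-5681) = (5004/(-8045 + 8332) + 17967/((-2*441))) + 5681 = (5004/287 + 17967/(-882)) + 5681 = (5004*(1/287) + 17967*(-1/882)) + 5681 = (5004/287 - 5989/294) + 5681 = -35381/12054 + 5681 = 68443393/12054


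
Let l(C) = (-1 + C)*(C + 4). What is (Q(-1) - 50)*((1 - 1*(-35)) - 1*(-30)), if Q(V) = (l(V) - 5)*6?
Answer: -7656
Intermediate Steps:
l(C) = (-1 + C)*(4 + C)
Q(V) = -54 + 6*V² + 18*V (Q(V) = ((-4 + V² + 3*V) - 5)*6 = (-9 + V² + 3*V)*6 = -54 + 6*V² + 18*V)
(Q(-1) - 50)*((1 - 1*(-35)) - 1*(-30)) = ((-54 + 6*(-1)² + 18*(-1)) - 50)*((1 - 1*(-35)) - 1*(-30)) = ((-54 + 6*1 - 18) - 50)*((1 + 35) + 30) = ((-54 + 6 - 18) - 50)*(36 + 30) = (-66 - 50)*66 = -116*66 = -7656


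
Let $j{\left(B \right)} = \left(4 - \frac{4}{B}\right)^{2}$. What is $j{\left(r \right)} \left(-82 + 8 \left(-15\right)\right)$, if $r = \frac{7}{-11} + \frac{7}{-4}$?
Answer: $- \frac{71753632}{11025} \approx -6508.3$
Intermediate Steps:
$r = - \frac{105}{44}$ ($r = 7 \left(- \frac{1}{11}\right) + 7 \left(- \frac{1}{4}\right) = - \frac{7}{11} - \frac{7}{4} = - \frac{105}{44} \approx -2.3864$)
$j{\left(r \right)} \left(-82 + 8 \left(-15\right)\right) = \frac{16 \left(-1 - \frac{105}{44}\right)^{2}}{\frac{11025}{1936}} \left(-82 + 8 \left(-15\right)\right) = 16 \cdot \frac{1936}{11025} \left(- \frac{149}{44}\right)^{2} \left(-82 - 120\right) = 16 \cdot \frac{1936}{11025} \cdot \frac{22201}{1936} \left(-202\right) = \frac{355216}{11025} \left(-202\right) = - \frac{71753632}{11025}$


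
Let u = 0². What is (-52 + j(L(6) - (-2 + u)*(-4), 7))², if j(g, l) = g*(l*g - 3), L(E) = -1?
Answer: 293764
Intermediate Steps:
u = 0
j(g, l) = g*(-3 + g*l) (j(g, l) = g*(g*l - 3) = g*(-3 + g*l))
(-52 + j(L(6) - (-2 + u)*(-4), 7))² = (-52 + (-1 - (-2 + 0)*(-4))*(-3 + (-1 - (-2 + 0)*(-4))*7))² = (-52 + (-1 - (-2)*(-4))*(-3 + (-1 - (-2)*(-4))*7))² = (-52 + (-1 - 1*8)*(-3 + (-1 - 1*8)*7))² = (-52 + (-1 - 8)*(-3 + (-1 - 8)*7))² = (-52 - 9*(-3 - 9*7))² = (-52 - 9*(-3 - 63))² = (-52 - 9*(-66))² = (-52 + 594)² = 542² = 293764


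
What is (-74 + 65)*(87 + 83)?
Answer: -1530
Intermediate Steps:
(-74 + 65)*(87 + 83) = -9*170 = -1530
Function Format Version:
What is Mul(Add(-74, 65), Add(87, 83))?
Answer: -1530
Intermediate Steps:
Mul(Add(-74, 65), Add(87, 83)) = Mul(-9, 170) = -1530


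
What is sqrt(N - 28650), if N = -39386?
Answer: 2*I*sqrt(17009) ≈ 260.84*I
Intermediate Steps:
sqrt(N - 28650) = sqrt(-39386 - 28650) = sqrt(-68036) = 2*I*sqrt(17009)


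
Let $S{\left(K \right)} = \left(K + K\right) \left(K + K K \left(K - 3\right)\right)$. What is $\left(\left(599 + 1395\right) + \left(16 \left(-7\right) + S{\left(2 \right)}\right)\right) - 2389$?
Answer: $-515$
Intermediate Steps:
$S{\left(K \right)} = 2 K \left(K + K^{2} \left(-3 + K\right)\right)$
$\left(\left(599 + 1395\right) + \left(16 \left(-7\right) + S{\left(2 \right)}\right)\right) - 2389 = \left(\left(599 + 1395\right) + \left(16 \left(-7\right) + 2 \cdot 2^{2} \left(1 + 2^{2} - 6\right)\right)\right) - 2389 = \left(1994 - \left(112 - 8 \left(1 + 4 - 6\right)\right)\right) - 2389 = \left(1994 - \left(112 - -8\right)\right) - 2389 = \left(1994 - 120\right) - 2389 = 1874 - 2389 = -515$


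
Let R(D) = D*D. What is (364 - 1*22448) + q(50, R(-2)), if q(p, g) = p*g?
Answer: -21884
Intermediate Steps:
R(D) = D²
q(p, g) = g*p
(364 - 1*22448) + q(50, R(-2)) = (364 - 1*22448) + (-2)²*50 = (364 - 22448) + 4*50 = -22084 + 200 = -21884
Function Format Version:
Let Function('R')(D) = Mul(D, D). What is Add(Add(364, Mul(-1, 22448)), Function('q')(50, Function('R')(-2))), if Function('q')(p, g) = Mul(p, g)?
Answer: -21884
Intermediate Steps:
Function('R')(D) = Pow(D, 2)
Function('q')(p, g) = Mul(g, p)
Add(Add(364, Mul(-1, 22448)), Function('q')(50, Function('R')(-2))) = Add(Add(364, Mul(-1, 22448)), Mul(Pow(-2, 2), 50)) = Add(Add(364, -22448), Mul(4, 50)) = Add(-22084, 200) = -21884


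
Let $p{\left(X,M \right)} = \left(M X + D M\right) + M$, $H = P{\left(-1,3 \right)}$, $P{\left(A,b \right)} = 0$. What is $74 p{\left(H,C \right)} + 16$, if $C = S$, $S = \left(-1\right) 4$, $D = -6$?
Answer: $1496$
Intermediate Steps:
$H = 0$
$S = -4$
$C = -4$
$p{\left(X,M \right)} = - 5 M + M X$ ($p{\left(X,M \right)} = \left(M X - 6 M\right) + M = \left(- 6 M + M X\right) + M = - 5 M + M X$)
$74 p{\left(H,C \right)} + 16 = 74 \left(- 4 \left(-5 + 0\right)\right) + 16 = 74 \left(\left(-4\right) \left(-5\right)\right) + 16 = 74 \cdot 20 + 16 = 1480 + 16 = 1496$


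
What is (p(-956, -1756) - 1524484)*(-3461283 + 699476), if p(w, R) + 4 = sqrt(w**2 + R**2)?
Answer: 4210341629816 - 11047228*sqrt(249842) ≈ 4.2048e+12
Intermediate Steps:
p(w, R) = -4 + sqrt(R**2 + w**2) (p(w, R) = -4 + sqrt(w**2 + R**2) = -4 + sqrt(R**2 + w**2))
(p(-956, -1756) - 1524484)*(-3461283 + 699476) = ((-4 + sqrt((-1756)**2 + (-956)**2)) - 1524484)*(-3461283 + 699476) = ((-4 + sqrt(3083536 + 913936)) - 1524484)*(-2761807) = ((-4 + sqrt(3997472)) - 1524484)*(-2761807) = ((-4 + 4*sqrt(249842)) - 1524484)*(-2761807) = (-1524488 + 4*sqrt(249842))*(-2761807) = 4210341629816 - 11047228*sqrt(249842)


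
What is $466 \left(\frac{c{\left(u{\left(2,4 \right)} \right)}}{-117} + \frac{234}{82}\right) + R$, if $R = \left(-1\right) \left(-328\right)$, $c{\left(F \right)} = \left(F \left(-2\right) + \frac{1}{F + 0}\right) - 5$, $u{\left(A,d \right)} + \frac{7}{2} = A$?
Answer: $\frac{24010318}{14391} \approx 1668.4$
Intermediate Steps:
$u{\left(A,d \right)} = - \frac{7}{2} + A$
$c{\left(F \right)} = -5 + \frac{1}{F} - 2 F$ ($c{\left(F \right)} = \left(- 2 F + \frac{1}{F}\right) - 5 = \left(\frac{1}{F} - 2 F\right) - 5 = -5 + \frac{1}{F} - 2 F$)
$R = 328$
$466 \left(\frac{c{\left(u{\left(2,4 \right)} \right)}}{-117} + \frac{234}{82}\right) + R = 466 \left(\frac{-5 + \frac{1}{- \frac{7}{2} + 2} - 2 \left(- \frac{7}{2} + 2\right)}{-117} + \frac{234}{82}\right) + 328 = 466 \left(\left(-5 + \frac{1}{- \frac{3}{2}} - -3\right) \left(- \frac{1}{117}\right) + 234 \cdot \frac{1}{82}\right) + 328 = 466 \left(\left(-5 - \frac{2}{3} + 3\right) \left(- \frac{1}{117}\right) + \frac{117}{41}\right) + 328 = 466 \left(\left(- \frac{8}{3}\right) \left(- \frac{1}{117}\right) + \frac{117}{41}\right) + 328 = 466 \left(\frac{8}{351} + \frac{117}{41}\right) + 328 = 466 \cdot \frac{41395}{14391} + 328 = \frac{19290070}{14391} + 328 = \frac{24010318}{14391}$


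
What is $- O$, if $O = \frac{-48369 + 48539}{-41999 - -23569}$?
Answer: $\frac{17}{1843} \approx 0.0092241$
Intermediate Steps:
$O = - \frac{17}{1843}$ ($O = \frac{170}{-41999 + 23569} = \frac{170}{-18430} = 170 \left(- \frac{1}{18430}\right) = - \frac{17}{1843} \approx -0.0092241$)
$- O = \left(-1\right) \left(- \frac{17}{1843}\right) = \frac{17}{1843}$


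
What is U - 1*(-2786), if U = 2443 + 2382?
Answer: 7611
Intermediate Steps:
U = 4825
U - 1*(-2786) = 4825 - 1*(-2786) = 4825 + 2786 = 7611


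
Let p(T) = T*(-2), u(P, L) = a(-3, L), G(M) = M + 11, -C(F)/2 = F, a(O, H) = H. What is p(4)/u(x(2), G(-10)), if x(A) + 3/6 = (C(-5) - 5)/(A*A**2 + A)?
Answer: -8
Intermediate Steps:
C(F) = -2*F
x(A) = -1/2 + 5/(A + A**3) (x(A) = -1/2 + (-2*(-5) - 5)/(A*A**2 + A) = -1/2 + (10 - 5)/(A**3 + A) = -1/2 + 5/(A + A**3))
G(M) = 11 + M
u(P, L) = L
p(T) = -2*T
p(4)/u(x(2), G(-10)) = (-2*4)/(11 - 10) = -8/1 = -8*1 = -8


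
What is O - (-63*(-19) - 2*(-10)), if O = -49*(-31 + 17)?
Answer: -531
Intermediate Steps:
O = 686 (O = -49*(-14) = 686)
O - (-63*(-19) - 2*(-10)) = 686 - (-63*(-19) - 2*(-10)) = 686 - (1197 + 20) = 686 - 1*1217 = 686 - 1217 = -531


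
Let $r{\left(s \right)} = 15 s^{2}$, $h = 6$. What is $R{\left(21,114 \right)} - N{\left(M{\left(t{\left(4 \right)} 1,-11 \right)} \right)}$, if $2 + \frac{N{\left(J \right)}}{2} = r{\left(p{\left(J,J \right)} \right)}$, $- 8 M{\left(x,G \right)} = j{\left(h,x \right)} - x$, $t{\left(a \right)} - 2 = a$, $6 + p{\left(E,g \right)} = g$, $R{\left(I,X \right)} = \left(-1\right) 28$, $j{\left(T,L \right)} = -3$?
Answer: $- \frac{23583}{32} \approx -736.97$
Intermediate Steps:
$R{\left(I,X \right)} = -28$
$p{\left(E,g \right)} = -6 + g$
$t{\left(a \right)} = 2 + a$
$M{\left(x,G \right)} = \frac{3}{8} + \frac{x}{8}$ ($M{\left(x,G \right)} = - \frac{-3 - x}{8} = \frac{3}{8} + \frac{x}{8}$)
$N{\left(J \right)} = -4 + 30 \left(-6 + J\right)^{2}$ ($N{\left(J \right)} = -4 + 2 \cdot 15 \left(-6 + J\right)^{2} = -4 + 30 \left(-6 + J\right)^{2}$)
$R{\left(21,114 \right)} - N{\left(M{\left(t{\left(4 \right)} 1,-11 \right)} \right)} = -28 - \left(-4 + 30 \left(-6 + \left(\frac{3}{8} + \frac{\left(2 + 4\right) 1}{8}\right)\right)^{2}\right) = -28 - \left(-4 + 30 \left(-6 + \left(\frac{3}{8} + \frac{6 \cdot 1}{8}\right)\right)^{2}\right) = -28 - \left(-4 + 30 \left(-6 + \left(\frac{3}{8} + \frac{1}{8} \cdot 6\right)\right)^{2}\right) = -28 - \left(-4 + 30 \left(-6 + \left(\frac{3}{8} + \frac{3}{4}\right)\right)^{2}\right) = -28 - \left(-4 + 30 \left(-6 + \frac{9}{8}\right)^{2}\right) = -28 - \left(-4 + 30 \left(- \frac{39}{8}\right)^{2}\right) = -28 - \left(-4 + 30 \cdot \frac{1521}{64}\right) = -28 - \left(-4 + \frac{22815}{32}\right) = -28 - \frac{22687}{32} = - \frac{23583}{32}$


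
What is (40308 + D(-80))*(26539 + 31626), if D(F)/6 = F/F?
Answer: 2344863810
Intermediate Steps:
D(F) = 6 (D(F) = 6*(F/F) = 6*1 = 6)
(40308 + D(-80))*(26539 + 31626) = (40308 + 6)*(26539 + 31626) = 40314*58165 = 2344863810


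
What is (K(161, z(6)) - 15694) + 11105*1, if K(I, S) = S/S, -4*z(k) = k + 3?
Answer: -4588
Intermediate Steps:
z(k) = -3/4 - k/4 (z(k) = -(k + 3)/4 = -(3 + k)/4 = -3/4 - k/4)
K(I, S) = 1
(K(161, z(6)) - 15694) + 11105*1 = (1 - 15694) + 11105*1 = -15693 + 11105 = -4588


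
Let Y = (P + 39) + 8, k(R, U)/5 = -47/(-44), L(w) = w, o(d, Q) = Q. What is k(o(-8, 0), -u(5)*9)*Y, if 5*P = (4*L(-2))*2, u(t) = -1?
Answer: 10293/44 ≈ 233.93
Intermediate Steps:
k(R, U) = 235/44 (k(R, U) = 5*(-47/(-44)) = 5*(-47*(-1/44)) = 5*(47/44) = 235/44)
P = -16/5 (P = ((4*(-2))*2)/5 = (-8*2)/5 = (⅕)*(-16) = -16/5 ≈ -3.2000)
Y = 219/5 (Y = (-16/5 + 39) + 8 = 179/5 + 8 = 219/5 ≈ 43.800)
k(o(-8, 0), -u(5)*9)*Y = (235/44)*(219/5) = 10293/44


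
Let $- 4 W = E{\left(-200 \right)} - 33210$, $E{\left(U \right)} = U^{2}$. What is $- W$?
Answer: $\frac{3395}{2} \approx 1697.5$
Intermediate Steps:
$W = - \frac{3395}{2}$ ($W = - \frac{\left(-200\right)^{2} - 33210}{4} = - \frac{40000 - 33210}{4} = \left(- \frac{1}{4}\right) 6790 = - \frac{3395}{2} \approx -1697.5$)
$- W = \left(-1\right) \left(- \frac{3395}{2}\right) = \frac{3395}{2}$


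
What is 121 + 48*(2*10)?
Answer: 1081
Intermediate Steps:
121 + 48*(2*10) = 121 + 48*20 = 121 + 960 = 1081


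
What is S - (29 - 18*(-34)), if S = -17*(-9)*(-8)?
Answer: -1865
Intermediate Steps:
S = -1224 (S = 153*(-8) = -1224)
S - (29 - 18*(-34)) = -1224 - (29 - 18*(-34)) = -1224 - (29 + 612) = -1224 - 1*641 = -1224 - 641 = -1865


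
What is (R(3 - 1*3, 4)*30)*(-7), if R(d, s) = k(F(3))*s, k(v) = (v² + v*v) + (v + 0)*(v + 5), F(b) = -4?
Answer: -23520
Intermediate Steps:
k(v) = 2*v² + v*(5 + v) (k(v) = (v² + v²) + v*(5 + v) = 2*v² + v*(5 + v))
R(d, s) = 28*s (R(d, s) = (-4*(5 + 3*(-4)))*s = (-4*(5 - 12))*s = (-4*(-7))*s = 28*s)
(R(3 - 1*3, 4)*30)*(-7) = ((28*4)*30)*(-7) = (112*30)*(-7) = 3360*(-7) = -23520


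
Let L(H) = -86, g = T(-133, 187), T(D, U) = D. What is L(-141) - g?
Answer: 47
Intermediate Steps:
g = -133
L(-141) - g = -86 - 1*(-133) = -86 + 133 = 47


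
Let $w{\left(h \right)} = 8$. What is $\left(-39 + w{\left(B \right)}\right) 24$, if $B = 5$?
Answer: $-744$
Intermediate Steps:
$\left(-39 + w{\left(B \right)}\right) 24 = \left(-39 + 8\right) 24 = \left(-31\right) 24 = -744$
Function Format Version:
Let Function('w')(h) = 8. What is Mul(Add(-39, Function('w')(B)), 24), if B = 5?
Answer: -744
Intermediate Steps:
Mul(Add(-39, Function('w')(B)), 24) = Mul(Add(-39, 8), 24) = Mul(-31, 24) = -744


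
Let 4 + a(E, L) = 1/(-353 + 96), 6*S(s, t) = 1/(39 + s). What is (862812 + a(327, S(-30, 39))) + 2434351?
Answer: 847369862/257 ≈ 3.2972e+6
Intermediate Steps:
S(s, t) = 1/(6*(39 + s))
a(E, L) = -1029/257 (a(E, L) = -4 + 1/(-353 + 96) = -4 + 1/(-257) = -4 - 1/257 = -1029/257)
(862812 + a(327, S(-30, 39))) + 2434351 = (862812 - 1029/257) + 2434351 = 221741655/257 + 2434351 = 847369862/257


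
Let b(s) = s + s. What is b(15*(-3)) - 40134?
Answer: -40224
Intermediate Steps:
b(s) = 2*s
b(15*(-3)) - 40134 = 2*(15*(-3)) - 40134 = 2*(-45) - 40134 = -90 - 40134 = -40224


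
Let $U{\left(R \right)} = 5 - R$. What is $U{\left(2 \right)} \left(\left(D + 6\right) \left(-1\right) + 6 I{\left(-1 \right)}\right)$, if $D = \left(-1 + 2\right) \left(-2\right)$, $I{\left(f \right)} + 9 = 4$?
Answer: $-102$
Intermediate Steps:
$I{\left(f \right)} = -5$ ($I{\left(f \right)} = -9 + 4 = -5$)
$D = -2$ ($D = 1 \left(-2\right) = -2$)
$U{\left(2 \right)} \left(\left(D + 6\right) \left(-1\right) + 6 I{\left(-1 \right)}\right) = \left(5 - 2\right) \left(\left(-2 + 6\right) \left(-1\right) + 6 \left(-5\right)\right) = \left(5 - 2\right) \left(4 \left(-1\right) - 30\right) = 3 \left(-4 - 30\right) = 3 \left(-34\right) = -102$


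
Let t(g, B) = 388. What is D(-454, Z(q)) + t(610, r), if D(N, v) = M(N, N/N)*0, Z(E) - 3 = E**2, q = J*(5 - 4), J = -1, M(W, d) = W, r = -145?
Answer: 388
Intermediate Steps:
q = -1 (q = -(5 - 4) = -1*1 = -1)
Z(E) = 3 + E**2
D(N, v) = 0 (D(N, v) = N*0 = 0)
D(-454, Z(q)) + t(610, r) = 0 + 388 = 388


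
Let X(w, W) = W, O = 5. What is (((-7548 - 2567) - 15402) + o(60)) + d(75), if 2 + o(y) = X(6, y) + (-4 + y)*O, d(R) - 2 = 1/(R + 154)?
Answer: -5765532/229 ≈ -25177.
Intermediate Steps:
d(R) = 2 + 1/(154 + R) (d(R) = 2 + 1/(R + 154) = 2 + 1/(154 + R))
o(y) = -22 + 6*y (o(y) = -2 + (y + (-4 + y)*5) = -2 + (y + (-20 + 5*y)) = -2 + (-20 + 6*y) = -22 + 6*y)
(((-7548 - 2567) - 15402) + o(60)) + d(75) = (((-7548 - 2567) - 15402) + (-22 + 6*60)) + (309 + 2*75)/(154 + 75) = ((-10115 - 15402) + (-22 + 360)) + (309 + 150)/229 = (-25517 + 338) + (1/229)*459 = -25179 + 459/229 = -5765532/229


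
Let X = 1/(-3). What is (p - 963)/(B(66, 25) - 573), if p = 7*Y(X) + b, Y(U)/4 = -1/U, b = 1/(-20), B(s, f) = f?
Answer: 17581/10960 ≈ 1.6041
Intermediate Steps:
X = -⅓ ≈ -0.33333
b = -1/20 ≈ -0.050000
Y(U) = -4/U (Y(U) = 4*(-1/U) = -4/U)
p = 1679/20 (p = 7*(-4/(-⅓)) - 1/20 = 7*(-4*(-3)) - 1/20 = 7*12 - 1/20 = 84 - 1/20 = 1679/20 ≈ 83.950)
(p - 963)/(B(66, 25) - 573) = (1679/20 - 963)/(25 - 573) = -17581/20/(-548) = -17581/20*(-1/548) = 17581/10960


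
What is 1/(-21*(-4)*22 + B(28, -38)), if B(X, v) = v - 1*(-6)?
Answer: 1/1816 ≈ 0.00055066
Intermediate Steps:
B(X, v) = 6 + v (B(X, v) = v + 6 = 6 + v)
1/(-21*(-4)*22 + B(28, -38)) = 1/(-21*(-4)*22 + (6 - 38)) = 1/(84*22 - 32) = 1/(1848 - 32) = 1/1816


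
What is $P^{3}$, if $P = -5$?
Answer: $-125$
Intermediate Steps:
$P^{3} = \left(-5\right)^{3} = -125$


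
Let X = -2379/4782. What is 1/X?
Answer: -1594/793 ≈ -2.0101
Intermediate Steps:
X = -793/1594 (X = -2379*1/4782 = -793/1594 ≈ -0.49749)
1/X = 1/(-793/1594) = -1594/793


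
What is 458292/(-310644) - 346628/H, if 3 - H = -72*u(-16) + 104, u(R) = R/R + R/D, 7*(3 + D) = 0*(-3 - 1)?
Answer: -8986716841/9189885 ≈ -977.89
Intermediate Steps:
D = -3 (D = -3 + (0*(-3 - 1))/7 = -3 + (0*(-4))/7 = -3 + (⅐)*0 = -3 + 0 = -3)
u(R) = 1 - R/3 (u(R) = R/R + R/(-3) = 1 + R*(-⅓) = 1 - R/3)
H = 355 (H = 3 - (-72*(1 - ⅓*(-16)) + 104) = 3 - (-72*(1 + 16/3) + 104) = 3 - (-72*19/3 + 104) = 3 - (-456 + 104) = 3 - 1*(-352) = 3 + 352 = 355)
458292/(-310644) - 346628/H = 458292/(-310644) - 346628/355 = 458292*(-1/310644) - 346628*1/355 = -38191/25887 - 346628/355 = -8986716841/9189885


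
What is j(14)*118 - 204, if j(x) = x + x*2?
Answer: 4752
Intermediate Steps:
j(x) = 3*x (j(x) = x + 2*x = 3*x)
j(14)*118 - 204 = (3*14)*118 - 204 = 42*118 - 204 = 4956 - 204 = 4752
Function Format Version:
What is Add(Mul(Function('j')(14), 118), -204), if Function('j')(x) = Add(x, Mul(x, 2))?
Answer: 4752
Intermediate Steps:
Function('j')(x) = Mul(3, x) (Function('j')(x) = Add(x, Mul(2, x)) = Mul(3, x))
Add(Mul(Function('j')(14), 118), -204) = Add(Mul(Mul(3, 14), 118), -204) = Add(Mul(42, 118), -204) = Add(4956, -204) = 4752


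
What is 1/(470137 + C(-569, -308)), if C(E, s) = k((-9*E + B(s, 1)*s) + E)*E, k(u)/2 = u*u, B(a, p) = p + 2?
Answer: -1/14978322855 ≈ -6.6763e-11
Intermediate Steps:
B(a, p) = 2 + p
k(u) = 2*u² (k(u) = 2*(u*u) = 2*u²)
C(E, s) = 2*E*(-8*E + 3*s)² (C(E, s) = (2*((-9*E + (2 + 1)*s) + E)²)*E = (2*((-9*E + 3*s) + E)²)*E = (2*(-8*E + 3*s)²)*E = 2*E*(-8*E + 3*s)²)
1/(470137 + C(-569, -308)) = 1/(470137 + 2*(-569)*(-3*(-308) + 8*(-569))²) = 1/(470137 + 2*(-569)*(924 - 4552)²) = 1/(470137 + 2*(-569)*(-3628)²) = 1/(470137 + 2*(-569)*13162384) = 1/(470137 - 14978792992) = 1/(-14978322855) = -1/14978322855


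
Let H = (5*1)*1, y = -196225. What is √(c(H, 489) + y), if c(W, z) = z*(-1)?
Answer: I*√196714 ≈ 443.52*I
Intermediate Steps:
H = 5 (H = 5*1 = 5)
c(W, z) = -z
√(c(H, 489) + y) = √(-1*489 - 196225) = √(-489 - 196225) = √(-196714) = I*√196714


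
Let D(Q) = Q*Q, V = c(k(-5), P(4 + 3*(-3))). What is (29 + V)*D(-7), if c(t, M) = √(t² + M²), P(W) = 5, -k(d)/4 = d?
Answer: 1421 + 245*√17 ≈ 2431.2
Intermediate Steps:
k(d) = -4*d
c(t, M) = √(M² + t²)
V = 5*√17 (V = √(5² + (-4*(-5))²) = √(25 + 20²) = √(25 + 400) = √425 = 5*√17 ≈ 20.616)
D(Q) = Q²
(29 + V)*D(-7) = (29 + 5*√17)*(-7)² = (29 + 5*√17)*49 = 1421 + 245*√17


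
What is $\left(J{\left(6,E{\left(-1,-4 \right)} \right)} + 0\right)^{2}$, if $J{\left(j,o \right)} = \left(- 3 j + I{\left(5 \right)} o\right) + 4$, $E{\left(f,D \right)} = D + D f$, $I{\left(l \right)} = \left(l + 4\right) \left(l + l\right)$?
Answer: $196$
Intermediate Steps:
$I{\left(l \right)} = 2 l \left(4 + l\right)$ ($I{\left(l \right)} = \left(4 + l\right) 2 l = 2 l \left(4 + l\right)$)
$J{\left(j,o \right)} = 4 - 3 j + 90 o$ ($J{\left(j,o \right)} = \left(- 3 j + 2 \cdot 5 \left(4 + 5\right) o\right) + 4 = \left(- 3 j + 2 \cdot 5 \cdot 9 o\right) + 4 = \left(- 3 j + 90 o\right) + 4 = 4 - 3 j + 90 o$)
$\left(J{\left(6,E{\left(-1,-4 \right)} \right)} + 0\right)^{2} = \left(\left(4 - 18 + 90 \left(- 4 \left(1 - 1\right)\right)\right) + 0\right)^{2} = \left(\left(4 - 18 + 90 \left(\left(-4\right) 0\right)\right) + 0\right)^{2} = \left(\left(4 - 18 + 90 \cdot 0\right) + 0\right)^{2} = \left(\left(4 - 18 + 0\right) + 0\right)^{2} = \left(-14 + 0\right)^{2} = \left(-14\right)^{2} = 196$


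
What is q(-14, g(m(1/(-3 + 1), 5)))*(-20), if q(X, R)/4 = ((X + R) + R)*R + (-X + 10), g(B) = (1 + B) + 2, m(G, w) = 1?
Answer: 0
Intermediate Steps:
g(B) = 3 + B
q(X, R) = 40 - 4*X + 4*R*(X + 2*R) (q(X, R) = 4*(((X + R) + R)*R + (-X + 10)) = 4*(((R + X) + R)*R + (10 - X)) = 4*((X + 2*R)*R + (10 - X)) = 4*(R*(X + 2*R) + (10 - X)) = 4*(10 - X + R*(X + 2*R)) = 40 - 4*X + 4*R*(X + 2*R))
q(-14, g(m(1/(-3 + 1), 5)))*(-20) = (40 - 4*(-14) + 8*(3 + 1)² + 4*(3 + 1)*(-14))*(-20) = (40 + 56 + 8*4² + 4*4*(-14))*(-20) = (40 + 56 + 8*16 - 224)*(-20) = (40 + 56 + 128 - 224)*(-20) = 0*(-20) = 0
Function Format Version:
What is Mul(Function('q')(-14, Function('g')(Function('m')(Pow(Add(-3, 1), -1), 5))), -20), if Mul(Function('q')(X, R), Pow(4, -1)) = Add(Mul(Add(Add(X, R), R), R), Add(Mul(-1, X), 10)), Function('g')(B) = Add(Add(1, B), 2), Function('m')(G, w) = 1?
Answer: 0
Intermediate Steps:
Function('g')(B) = Add(3, B)
Function('q')(X, R) = Add(40, Mul(-4, X), Mul(4, R, Add(X, Mul(2, R)))) (Function('q')(X, R) = Mul(4, Add(Mul(Add(Add(X, R), R), R), Add(Mul(-1, X), 10))) = Mul(4, Add(Mul(Add(Add(R, X), R), R), Add(10, Mul(-1, X)))) = Mul(4, Add(Mul(Add(X, Mul(2, R)), R), Add(10, Mul(-1, X)))) = Mul(4, Add(Mul(R, Add(X, Mul(2, R))), Add(10, Mul(-1, X)))) = Mul(4, Add(10, Mul(-1, X), Mul(R, Add(X, Mul(2, R))))) = Add(40, Mul(-4, X), Mul(4, R, Add(X, Mul(2, R)))))
Mul(Function('q')(-14, Function('g')(Function('m')(Pow(Add(-3, 1), -1), 5))), -20) = Mul(Add(40, Mul(-4, -14), Mul(8, Pow(Add(3, 1), 2)), Mul(4, Add(3, 1), -14)), -20) = Mul(Add(40, 56, Mul(8, Pow(4, 2)), Mul(4, 4, -14)), -20) = Mul(Add(40, 56, Mul(8, 16), -224), -20) = Mul(Add(40, 56, 128, -224), -20) = Mul(0, -20) = 0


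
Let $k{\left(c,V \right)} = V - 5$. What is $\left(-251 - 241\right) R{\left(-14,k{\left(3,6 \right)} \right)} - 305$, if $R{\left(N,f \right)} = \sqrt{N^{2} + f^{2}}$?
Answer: $-305 - 492 \sqrt{197} \approx -7210.5$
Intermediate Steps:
$k{\left(c,V \right)} = -5 + V$ ($k{\left(c,V \right)} = V - 5 = -5 + V$)
$\left(-251 - 241\right) R{\left(-14,k{\left(3,6 \right)} \right)} - 305 = \left(-251 - 241\right) \sqrt{\left(-14\right)^{2} + \left(-5 + 6\right)^{2}} - 305 = - 492 \sqrt{196 + 1^{2}} - 305 = - 492 \sqrt{196 + 1} - 305 = - 492 \sqrt{197} - 305 = -305 - 492 \sqrt{197}$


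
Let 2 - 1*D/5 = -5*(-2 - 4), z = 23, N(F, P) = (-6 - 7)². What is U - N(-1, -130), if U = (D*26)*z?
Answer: -83889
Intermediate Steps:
N(F, P) = 169 (N(F, P) = (-13)² = 169)
D = -140 (D = 10 - (-25)*(-2 - 4) = 10 - (-25)*(-6) = 10 - 5*30 = 10 - 150 = -140)
U = -83720 (U = -140*26*23 = -3640*23 = -83720)
U - N(-1, -130) = -83720 - 1*169 = -83720 - 169 = -83889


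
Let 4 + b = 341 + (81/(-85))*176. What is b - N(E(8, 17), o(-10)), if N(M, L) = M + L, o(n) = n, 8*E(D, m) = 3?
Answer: 121657/680 ≈ 178.91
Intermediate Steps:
E(D, m) = 3/8 (E(D, m) = (⅛)*3 = 3/8)
N(M, L) = L + M
b = 14389/85 (b = -4 + (341 + (81/(-85))*176) = -4 + (341 + (81*(-1/85))*176) = -4 + (341 - 81/85*176) = -4 + (341 - 14256/85) = -4 + 14729/85 = 14389/85 ≈ 169.28)
b - N(E(8, 17), o(-10)) = 14389/85 - (-10 + 3/8) = 14389/85 - 1*(-77/8) = 14389/85 + 77/8 = 121657/680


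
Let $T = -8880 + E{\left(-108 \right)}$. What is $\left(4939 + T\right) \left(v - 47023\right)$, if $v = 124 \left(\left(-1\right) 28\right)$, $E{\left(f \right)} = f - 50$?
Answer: $206979005$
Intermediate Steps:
$E{\left(f \right)} = -50 + f$
$T = -9038$ ($T = -8880 - 158 = -9038$)
$v = -3472$ ($v = 124 \left(-28\right) = -3472$)
$\left(4939 + T\right) \left(v - 47023\right) = \left(4939 - 9038\right) \left(-3472 - 47023\right) = \left(-4099\right) \left(-50495\right) = 206979005$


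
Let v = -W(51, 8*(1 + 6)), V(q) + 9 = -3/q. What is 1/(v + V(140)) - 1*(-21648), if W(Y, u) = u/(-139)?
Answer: 3630718156/167717 ≈ 21648.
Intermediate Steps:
V(q) = -9 - 3/q
W(Y, u) = -u/139 (W(Y, u) = u*(-1/139) = -u/139)
v = 56/139 (v = -(-1)*8*(1 + 6)/139 = -(-1)*8*7/139 = -(-1)*56/139 = -1*(-56/139) = 56/139 ≈ 0.40288)
1/(v + V(140)) - 1*(-21648) = 1/(56/139 + (-9 - 3/140)) - 1*(-21648) = 1/(56/139 + (-9 - 3*1/140)) + 21648 = 1/(56/139 + (-9 - 3/140)) + 21648 = 1/(56/139 - 1263/140) + 21648 = 1/(-167717/19460) + 21648 = -19460/167717 + 21648 = 3630718156/167717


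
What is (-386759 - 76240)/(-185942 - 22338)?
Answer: 462999/208280 ≈ 2.2230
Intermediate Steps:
(-386759 - 76240)/(-185942 - 22338) = -462999/(-208280) = -462999*(-1/208280) = 462999/208280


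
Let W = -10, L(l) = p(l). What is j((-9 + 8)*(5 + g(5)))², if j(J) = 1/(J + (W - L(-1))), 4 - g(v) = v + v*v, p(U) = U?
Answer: 1/144 ≈ 0.0069444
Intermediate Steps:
L(l) = l
g(v) = 4 - v - v² (g(v) = 4 - (v + v*v) = 4 - (v + v²) = 4 + (-v - v²) = 4 - v - v²)
j(J) = 1/(-9 + J) (j(J) = 1/(J + (-10 - 1*(-1))) = 1/(J + (-10 + 1)) = 1/(J - 9) = 1/(-9 + J))
j((-9 + 8)*(5 + g(5)))² = (1/(-9 + (-9 + 8)*(5 + (4 - 1*5 - 1*5²))))² = (1/(-9 - (5 + (4 - 5 - 1*25))))² = (1/(-9 - (5 + (4 - 5 - 25))))² = (1/(-9 - (5 - 26)))² = (1/(-9 - 1*(-21)))² = (1/(-9 + 21))² = (1/12)² = 1/144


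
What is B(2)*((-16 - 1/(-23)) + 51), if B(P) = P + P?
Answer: 3224/23 ≈ 140.17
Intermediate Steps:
B(P) = 2*P
B(2)*((-16 - 1/(-23)) + 51) = (2*2)*((-16 - 1/(-23)) + 51) = 4*((-16 - 1*(-1/23)) + 51) = 4*((-16 + 1/23) + 51) = 4*(-367/23 + 51) = 4*(806/23) = 3224/23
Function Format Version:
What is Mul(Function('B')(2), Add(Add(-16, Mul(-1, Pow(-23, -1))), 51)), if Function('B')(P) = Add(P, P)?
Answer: Rational(3224, 23) ≈ 140.17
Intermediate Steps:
Function('B')(P) = Mul(2, P)
Mul(Function('B')(2), Add(Add(-16, Mul(-1, Pow(-23, -1))), 51)) = Mul(Mul(2, 2), Add(Add(-16, Mul(-1, Pow(-23, -1))), 51)) = Mul(4, Add(Add(-16, Mul(-1, Rational(-1, 23))), 51)) = Mul(4, Add(Add(-16, Rational(1, 23)), 51)) = Mul(4, Add(Rational(-367, 23), 51)) = Mul(4, Rational(806, 23)) = Rational(3224, 23)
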